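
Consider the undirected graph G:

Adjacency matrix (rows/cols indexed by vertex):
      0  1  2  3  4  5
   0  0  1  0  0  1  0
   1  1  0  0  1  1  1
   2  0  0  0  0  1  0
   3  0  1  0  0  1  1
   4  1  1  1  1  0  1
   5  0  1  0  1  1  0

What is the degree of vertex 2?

Vertex 2 has neighbors [4], so deg(2) = 1.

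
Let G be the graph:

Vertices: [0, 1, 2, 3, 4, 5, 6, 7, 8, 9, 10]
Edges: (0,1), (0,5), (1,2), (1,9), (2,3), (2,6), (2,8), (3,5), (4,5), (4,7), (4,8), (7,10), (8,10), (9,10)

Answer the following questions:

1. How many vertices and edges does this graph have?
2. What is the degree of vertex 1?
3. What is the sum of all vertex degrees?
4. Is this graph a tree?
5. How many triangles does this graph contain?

Count: 11 vertices, 14 edges.
Vertex 1 has neighbors [0, 2, 9], degree = 3.
Handshaking lemma: 2 * 14 = 28.
A tree on 11 vertices has 10 edges. This graph has 14 edges (4 extra). Not a tree.
Number of triangles = 0.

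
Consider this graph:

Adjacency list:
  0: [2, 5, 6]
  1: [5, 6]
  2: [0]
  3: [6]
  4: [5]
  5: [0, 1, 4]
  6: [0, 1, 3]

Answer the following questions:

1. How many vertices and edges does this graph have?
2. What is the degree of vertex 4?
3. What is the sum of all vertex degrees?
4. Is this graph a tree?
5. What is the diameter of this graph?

Count: 7 vertices, 7 edges.
Vertex 4 has neighbors [5], degree = 1.
Handshaking lemma: 2 * 7 = 14.
A tree on 7 vertices has 6 edges. This graph has 7 edges (1 extra). Not a tree.
Diameter (longest shortest path) = 4.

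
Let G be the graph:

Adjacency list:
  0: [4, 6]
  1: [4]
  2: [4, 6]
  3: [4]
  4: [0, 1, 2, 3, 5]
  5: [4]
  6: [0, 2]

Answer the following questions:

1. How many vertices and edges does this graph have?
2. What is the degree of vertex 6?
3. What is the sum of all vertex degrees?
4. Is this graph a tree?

Count: 7 vertices, 7 edges.
Vertex 6 has neighbors [0, 2], degree = 2.
Handshaking lemma: 2 * 7 = 14.
A tree on 7 vertices has 6 edges. This graph has 7 edges (1 extra). Not a tree.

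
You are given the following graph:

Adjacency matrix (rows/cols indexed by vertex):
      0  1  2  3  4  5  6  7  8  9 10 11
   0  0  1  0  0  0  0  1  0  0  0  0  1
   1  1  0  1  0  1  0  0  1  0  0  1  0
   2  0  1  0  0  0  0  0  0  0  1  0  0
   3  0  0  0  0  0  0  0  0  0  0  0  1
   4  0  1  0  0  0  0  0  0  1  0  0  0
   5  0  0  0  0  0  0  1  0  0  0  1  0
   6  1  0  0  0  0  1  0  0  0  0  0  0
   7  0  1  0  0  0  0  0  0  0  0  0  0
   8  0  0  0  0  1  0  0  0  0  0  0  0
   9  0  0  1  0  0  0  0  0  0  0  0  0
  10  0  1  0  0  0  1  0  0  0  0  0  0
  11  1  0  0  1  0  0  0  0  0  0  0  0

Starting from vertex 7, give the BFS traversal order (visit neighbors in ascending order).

BFS from vertex 7 (neighbors processed in ascending order):
Visit order: 7, 1, 0, 2, 4, 10, 6, 11, 9, 8, 5, 3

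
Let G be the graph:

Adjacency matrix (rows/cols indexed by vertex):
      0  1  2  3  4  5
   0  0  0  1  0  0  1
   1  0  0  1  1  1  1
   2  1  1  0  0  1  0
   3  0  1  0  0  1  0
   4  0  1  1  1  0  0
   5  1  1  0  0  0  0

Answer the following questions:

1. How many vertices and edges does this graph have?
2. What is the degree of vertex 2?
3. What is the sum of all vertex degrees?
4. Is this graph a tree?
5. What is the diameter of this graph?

Count: 6 vertices, 8 edges.
Vertex 2 has neighbors [0, 1, 4], degree = 3.
Handshaking lemma: 2 * 8 = 16.
A tree on 6 vertices has 5 edges. This graph has 8 edges (3 extra). Not a tree.
Diameter (longest shortest path) = 3.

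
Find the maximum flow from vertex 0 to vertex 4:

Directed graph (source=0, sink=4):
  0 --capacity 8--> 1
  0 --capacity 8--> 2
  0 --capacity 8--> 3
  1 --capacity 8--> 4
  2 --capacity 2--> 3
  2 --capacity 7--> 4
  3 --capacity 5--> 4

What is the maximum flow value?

Computing max flow:
  Flow on (0->1): 8/8
  Flow on (0->2): 7/8
  Flow on (0->3): 5/8
  Flow on (1->4): 8/8
  Flow on (2->4): 7/7
  Flow on (3->4): 5/5
Maximum flow = 20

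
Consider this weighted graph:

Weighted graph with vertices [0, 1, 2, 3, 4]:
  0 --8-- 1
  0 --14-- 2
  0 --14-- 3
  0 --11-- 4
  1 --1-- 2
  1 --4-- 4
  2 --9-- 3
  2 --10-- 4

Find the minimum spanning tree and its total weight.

Applying Kruskal's algorithm (sort edges by weight, add if no cycle):
  Add (1,2) w=1
  Add (1,4) w=4
  Add (0,1) w=8
  Add (2,3) w=9
  Skip (2,4) w=10 (creates cycle)
  Skip (0,4) w=11 (creates cycle)
  Skip (0,2) w=14 (creates cycle)
  Skip (0,3) w=14 (creates cycle)
MST weight = 22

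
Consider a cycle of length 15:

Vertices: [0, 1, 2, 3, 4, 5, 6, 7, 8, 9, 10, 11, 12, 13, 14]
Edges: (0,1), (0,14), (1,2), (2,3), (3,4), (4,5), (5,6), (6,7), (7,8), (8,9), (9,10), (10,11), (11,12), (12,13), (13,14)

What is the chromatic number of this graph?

This is an odd cycle (C_15). Odd cycles are not bipartite (any 2-coloring forces two adjacent vertices to match), and 3 colors suffice.
Chromatic number = 3.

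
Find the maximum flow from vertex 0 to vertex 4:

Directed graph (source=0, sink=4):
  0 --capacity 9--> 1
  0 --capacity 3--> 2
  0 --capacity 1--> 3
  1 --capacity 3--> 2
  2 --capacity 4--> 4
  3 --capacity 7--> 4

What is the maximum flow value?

Computing max flow:
  Flow on (0->1): 3/9
  Flow on (0->2): 1/3
  Flow on (0->3): 1/1
  Flow on (1->2): 3/3
  Flow on (2->4): 4/4
  Flow on (3->4): 1/7
Maximum flow = 5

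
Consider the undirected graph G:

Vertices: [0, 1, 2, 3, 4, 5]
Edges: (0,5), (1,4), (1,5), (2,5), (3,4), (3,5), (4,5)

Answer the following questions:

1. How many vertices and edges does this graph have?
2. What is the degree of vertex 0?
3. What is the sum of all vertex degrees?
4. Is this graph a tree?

Count: 6 vertices, 7 edges.
Vertex 0 has neighbors [5], degree = 1.
Handshaking lemma: 2 * 7 = 14.
A tree on 6 vertices has 5 edges. This graph has 7 edges (2 extra). Not a tree.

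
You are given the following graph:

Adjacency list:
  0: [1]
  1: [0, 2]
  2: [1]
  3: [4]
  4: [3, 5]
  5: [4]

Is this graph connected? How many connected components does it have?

Checking connectivity: the graph has 2 connected component(s).
Components: [[0, 1, 2], [3, 4, 5]]. The graph is NOT connected.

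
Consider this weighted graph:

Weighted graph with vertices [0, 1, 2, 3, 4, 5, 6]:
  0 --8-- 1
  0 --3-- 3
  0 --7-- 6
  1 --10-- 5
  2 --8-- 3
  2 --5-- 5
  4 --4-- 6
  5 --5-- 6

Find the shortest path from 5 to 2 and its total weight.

Using Dijkstra's algorithm from vertex 5:
Shortest path: 5 -> 2
Total weight: 5 = 5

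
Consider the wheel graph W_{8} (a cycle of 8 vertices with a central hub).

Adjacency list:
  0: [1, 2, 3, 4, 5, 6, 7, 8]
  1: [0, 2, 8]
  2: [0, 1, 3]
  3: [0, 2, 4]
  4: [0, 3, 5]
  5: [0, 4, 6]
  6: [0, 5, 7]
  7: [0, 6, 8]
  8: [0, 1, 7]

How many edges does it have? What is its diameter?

Wheel graph W_{8}: 8 cycle edges + 8 spoke edges = 16 edges.
The hub is distance 1 from all cycle vertices. Max distance between cycle vertices through hub is 2.
Diameter = 2.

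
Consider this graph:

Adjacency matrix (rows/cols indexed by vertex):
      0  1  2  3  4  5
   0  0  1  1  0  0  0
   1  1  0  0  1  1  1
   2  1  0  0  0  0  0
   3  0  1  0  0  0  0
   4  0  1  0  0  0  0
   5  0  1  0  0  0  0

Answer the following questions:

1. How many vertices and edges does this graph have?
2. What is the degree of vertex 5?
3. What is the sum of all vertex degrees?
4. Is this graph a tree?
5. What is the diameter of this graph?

Count: 6 vertices, 5 edges.
Vertex 5 has neighbors [1], degree = 1.
Handshaking lemma: 2 * 5 = 10.
A graph is a tree iff it is connected and has exactly n-1 edges. This graph is connected (all 6 vertices in one component) and has 6-1 = 5 edges. It is a tree.
Diameter (longest shortest path) = 3.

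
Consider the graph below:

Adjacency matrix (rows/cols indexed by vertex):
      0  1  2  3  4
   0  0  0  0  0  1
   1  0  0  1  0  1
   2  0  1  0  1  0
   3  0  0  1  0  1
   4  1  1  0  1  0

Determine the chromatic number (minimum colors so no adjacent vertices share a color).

The graph has a maximum clique of size 2 (lower bound on chromatic number).
A valid 2-coloring: {0: 1, 1: 1, 2: 0, 3: 1, 4: 0}.
Chromatic number = 2.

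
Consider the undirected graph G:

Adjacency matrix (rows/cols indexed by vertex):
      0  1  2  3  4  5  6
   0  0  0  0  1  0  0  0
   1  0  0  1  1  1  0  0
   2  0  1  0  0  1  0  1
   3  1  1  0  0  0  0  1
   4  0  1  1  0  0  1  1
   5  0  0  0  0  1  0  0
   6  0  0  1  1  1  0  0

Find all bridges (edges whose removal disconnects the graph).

A bridge is an edge whose removal increases the number of connected components.
Bridges found: (0,3), (4,5)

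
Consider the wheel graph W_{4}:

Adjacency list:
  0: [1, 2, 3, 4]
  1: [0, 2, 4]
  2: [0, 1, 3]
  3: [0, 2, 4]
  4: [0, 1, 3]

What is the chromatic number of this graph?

W_{4} = C_{4} plus a hub adjacent to every cycle vertex.
The outer cycle needs 2 colors (even cycle); the hub is adjacent to all of them so needs a fresh color.
Chromatic number = 2 + 1 = 3.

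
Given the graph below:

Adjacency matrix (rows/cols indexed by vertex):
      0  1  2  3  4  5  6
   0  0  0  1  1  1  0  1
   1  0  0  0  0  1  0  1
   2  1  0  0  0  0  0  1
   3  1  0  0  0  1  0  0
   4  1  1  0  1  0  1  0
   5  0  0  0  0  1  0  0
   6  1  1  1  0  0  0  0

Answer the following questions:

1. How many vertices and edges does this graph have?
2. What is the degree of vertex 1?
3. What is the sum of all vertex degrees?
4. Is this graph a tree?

Count: 7 vertices, 9 edges.
Vertex 1 has neighbors [4, 6], degree = 2.
Handshaking lemma: 2 * 9 = 18.
A tree on 7 vertices has 6 edges. This graph has 9 edges (3 extra). Not a tree.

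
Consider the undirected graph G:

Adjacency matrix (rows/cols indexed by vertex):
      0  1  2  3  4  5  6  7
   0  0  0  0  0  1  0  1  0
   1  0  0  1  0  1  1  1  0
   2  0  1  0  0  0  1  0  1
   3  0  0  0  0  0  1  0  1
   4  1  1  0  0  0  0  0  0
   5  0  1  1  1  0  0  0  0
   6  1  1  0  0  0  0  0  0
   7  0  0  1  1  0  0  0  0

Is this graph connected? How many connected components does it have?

Checking connectivity: the graph has 1 connected component(s).
All vertices are reachable from each other. The graph IS connected.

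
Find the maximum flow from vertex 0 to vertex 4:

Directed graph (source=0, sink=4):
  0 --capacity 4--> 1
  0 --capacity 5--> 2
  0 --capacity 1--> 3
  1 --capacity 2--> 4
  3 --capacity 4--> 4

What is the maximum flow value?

Computing max flow:
  Flow on (0->1): 2/4
  Flow on (0->3): 1/1
  Flow on (1->4): 2/2
  Flow on (3->4): 1/4
Maximum flow = 3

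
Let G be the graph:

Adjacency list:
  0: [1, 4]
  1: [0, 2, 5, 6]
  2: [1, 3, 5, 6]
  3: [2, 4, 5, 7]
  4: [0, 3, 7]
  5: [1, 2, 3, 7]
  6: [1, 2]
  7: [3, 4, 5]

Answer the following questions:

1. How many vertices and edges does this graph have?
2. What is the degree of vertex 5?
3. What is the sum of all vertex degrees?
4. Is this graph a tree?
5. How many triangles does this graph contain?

Count: 8 vertices, 13 edges.
Vertex 5 has neighbors [1, 2, 3, 7], degree = 4.
Handshaking lemma: 2 * 13 = 26.
A tree on 8 vertices has 7 edges. This graph has 13 edges (6 extra). Not a tree.
Number of triangles = 5.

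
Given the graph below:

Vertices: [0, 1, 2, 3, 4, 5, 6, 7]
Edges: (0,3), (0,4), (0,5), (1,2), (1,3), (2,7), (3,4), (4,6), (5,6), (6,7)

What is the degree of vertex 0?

Vertex 0 has neighbors [3, 4, 5], so deg(0) = 3.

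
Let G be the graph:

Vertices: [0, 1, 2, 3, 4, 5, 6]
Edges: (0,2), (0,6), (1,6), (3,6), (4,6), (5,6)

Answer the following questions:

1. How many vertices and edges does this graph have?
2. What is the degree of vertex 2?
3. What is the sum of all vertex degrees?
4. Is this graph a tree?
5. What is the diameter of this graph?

Count: 7 vertices, 6 edges.
Vertex 2 has neighbors [0], degree = 1.
Handshaking lemma: 2 * 6 = 12.
A graph is a tree iff it is connected and has exactly n-1 edges. This graph is connected (all 7 vertices in one component) and has 7-1 = 6 edges. It is a tree.
Diameter (longest shortest path) = 3.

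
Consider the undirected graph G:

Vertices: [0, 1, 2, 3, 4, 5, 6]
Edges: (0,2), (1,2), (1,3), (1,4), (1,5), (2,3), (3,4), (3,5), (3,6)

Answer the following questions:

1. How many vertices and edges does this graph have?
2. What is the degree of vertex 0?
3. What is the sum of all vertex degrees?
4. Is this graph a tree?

Count: 7 vertices, 9 edges.
Vertex 0 has neighbors [2], degree = 1.
Handshaking lemma: 2 * 9 = 18.
A tree on 7 vertices has 6 edges. This graph has 9 edges (3 extra). Not a tree.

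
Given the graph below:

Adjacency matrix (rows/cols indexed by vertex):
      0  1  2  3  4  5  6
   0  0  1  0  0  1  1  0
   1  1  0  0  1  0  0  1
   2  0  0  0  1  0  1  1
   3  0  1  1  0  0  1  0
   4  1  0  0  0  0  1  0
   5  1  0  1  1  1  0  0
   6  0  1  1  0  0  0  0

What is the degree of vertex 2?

Vertex 2 has neighbors [3, 5, 6], so deg(2) = 3.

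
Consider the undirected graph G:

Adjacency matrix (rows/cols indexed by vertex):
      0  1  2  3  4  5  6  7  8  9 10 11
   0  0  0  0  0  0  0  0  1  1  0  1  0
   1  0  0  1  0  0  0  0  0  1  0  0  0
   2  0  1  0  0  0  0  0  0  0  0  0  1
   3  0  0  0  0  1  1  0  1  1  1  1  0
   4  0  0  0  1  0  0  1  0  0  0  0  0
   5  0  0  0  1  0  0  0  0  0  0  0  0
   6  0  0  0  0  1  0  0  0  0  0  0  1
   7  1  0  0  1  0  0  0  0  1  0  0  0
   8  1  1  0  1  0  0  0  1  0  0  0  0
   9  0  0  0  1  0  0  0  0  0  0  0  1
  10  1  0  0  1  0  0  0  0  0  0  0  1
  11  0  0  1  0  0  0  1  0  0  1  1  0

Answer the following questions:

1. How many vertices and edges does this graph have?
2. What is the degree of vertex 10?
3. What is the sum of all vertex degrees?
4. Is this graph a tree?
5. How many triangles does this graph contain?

Count: 12 vertices, 17 edges.
Vertex 10 has neighbors [0, 3, 11], degree = 3.
Handshaking lemma: 2 * 17 = 34.
A tree on 12 vertices has 11 edges. This graph has 17 edges (6 extra). Not a tree.
Number of triangles = 2.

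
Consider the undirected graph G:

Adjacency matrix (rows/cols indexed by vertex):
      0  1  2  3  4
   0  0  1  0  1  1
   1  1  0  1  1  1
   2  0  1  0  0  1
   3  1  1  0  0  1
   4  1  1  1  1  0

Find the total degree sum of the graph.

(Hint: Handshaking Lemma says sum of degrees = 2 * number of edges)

Count edges: 8 edges.
By Handshaking Lemma: sum of degrees = 2 * 8 = 16.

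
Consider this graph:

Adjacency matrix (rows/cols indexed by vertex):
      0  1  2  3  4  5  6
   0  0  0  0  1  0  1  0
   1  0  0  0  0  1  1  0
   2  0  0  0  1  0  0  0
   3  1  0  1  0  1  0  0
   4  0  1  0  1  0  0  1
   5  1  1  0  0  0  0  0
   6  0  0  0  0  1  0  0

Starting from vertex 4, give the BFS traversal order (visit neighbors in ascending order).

BFS from vertex 4 (neighbors processed in ascending order):
Visit order: 4, 1, 3, 6, 5, 0, 2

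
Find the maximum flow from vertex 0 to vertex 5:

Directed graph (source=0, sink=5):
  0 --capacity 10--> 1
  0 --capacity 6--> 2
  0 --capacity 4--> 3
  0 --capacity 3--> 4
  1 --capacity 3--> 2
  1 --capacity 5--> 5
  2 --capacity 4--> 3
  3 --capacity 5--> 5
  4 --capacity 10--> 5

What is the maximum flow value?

Computing max flow:
  Flow on (0->1): 5/10
  Flow on (0->2): 4/6
  Flow on (0->3): 1/4
  Flow on (0->4): 3/3
  Flow on (1->5): 5/5
  Flow on (2->3): 4/4
  Flow on (3->5): 5/5
  Flow on (4->5): 3/10
Maximum flow = 13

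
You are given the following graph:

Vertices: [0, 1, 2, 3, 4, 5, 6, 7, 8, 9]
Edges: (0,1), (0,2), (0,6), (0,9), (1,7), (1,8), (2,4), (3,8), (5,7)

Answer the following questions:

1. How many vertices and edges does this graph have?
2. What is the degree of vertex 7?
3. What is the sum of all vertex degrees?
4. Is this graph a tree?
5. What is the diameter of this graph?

Count: 10 vertices, 9 edges.
Vertex 7 has neighbors [1, 5], degree = 2.
Handshaking lemma: 2 * 9 = 18.
A graph is a tree iff it is connected and has exactly n-1 edges. This graph is connected (all 10 vertices in one component) and has 10-1 = 9 edges. It is a tree.
Diameter (longest shortest path) = 5.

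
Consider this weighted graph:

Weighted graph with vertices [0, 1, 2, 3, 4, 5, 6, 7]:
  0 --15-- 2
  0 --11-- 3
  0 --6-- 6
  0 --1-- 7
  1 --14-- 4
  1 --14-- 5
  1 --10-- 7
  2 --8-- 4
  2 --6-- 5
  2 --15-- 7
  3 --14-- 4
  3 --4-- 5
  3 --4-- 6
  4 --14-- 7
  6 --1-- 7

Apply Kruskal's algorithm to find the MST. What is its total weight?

Applying Kruskal's algorithm (sort edges by weight, add if no cycle):
  Add (0,7) w=1
  Add (6,7) w=1
  Add (3,5) w=4
  Add (3,6) w=4
  Skip (0,6) w=6 (creates cycle)
  Add (2,5) w=6
  Add (2,4) w=8
  Add (1,7) w=10
  Skip (0,3) w=11 (creates cycle)
  Skip (1,4) w=14 (creates cycle)
  Skip (1,5) w=14 (creates cycle)
  Skip (3,4) w=14 (creates cycle)
  Skip (4,7) w=14 (creates cycle)
  Skip (0,2) w=15 (creates cycle)
  Skip (2,7) w=15 (creates cycle)
MST weight = 34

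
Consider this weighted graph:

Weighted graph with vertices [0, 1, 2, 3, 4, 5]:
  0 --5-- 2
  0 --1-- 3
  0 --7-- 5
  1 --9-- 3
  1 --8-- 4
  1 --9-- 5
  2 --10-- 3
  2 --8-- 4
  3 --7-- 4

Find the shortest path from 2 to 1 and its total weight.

Using Dijkstra's algorithm from vertex 2:
Shortest path: 2 -> 0 -> 3 -> 1
Total weight: 5 + 1 + 9 = 15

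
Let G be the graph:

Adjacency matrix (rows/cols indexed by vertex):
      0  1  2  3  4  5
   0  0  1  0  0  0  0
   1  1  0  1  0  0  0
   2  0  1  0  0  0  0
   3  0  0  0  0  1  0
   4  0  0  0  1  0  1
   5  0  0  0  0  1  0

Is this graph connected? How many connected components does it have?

Checking connectivity: the graph has 2 connected component(s).
Components: [[0, 1, 2], [3, 4, 5]]. The graph is NOT connected.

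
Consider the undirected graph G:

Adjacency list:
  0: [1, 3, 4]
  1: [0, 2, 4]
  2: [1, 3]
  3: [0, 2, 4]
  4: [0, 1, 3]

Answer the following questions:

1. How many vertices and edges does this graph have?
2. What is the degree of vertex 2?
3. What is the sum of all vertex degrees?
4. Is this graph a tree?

Count: 5 vertices, 7 edges.
Vertex 2 has neighbors [1, 3], degree = 2.
Handshaking lemma: 2 * 7 = 14.
A tree on 5 vertices has 4 edges. This graph has 7 edges (3 extra). Not a tree.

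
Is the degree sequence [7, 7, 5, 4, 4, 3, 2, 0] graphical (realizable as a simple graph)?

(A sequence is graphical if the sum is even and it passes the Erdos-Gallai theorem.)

Sum of degrees = 32. Sum is even but fails Erdos-Gallai. The sequence is NOT graphical.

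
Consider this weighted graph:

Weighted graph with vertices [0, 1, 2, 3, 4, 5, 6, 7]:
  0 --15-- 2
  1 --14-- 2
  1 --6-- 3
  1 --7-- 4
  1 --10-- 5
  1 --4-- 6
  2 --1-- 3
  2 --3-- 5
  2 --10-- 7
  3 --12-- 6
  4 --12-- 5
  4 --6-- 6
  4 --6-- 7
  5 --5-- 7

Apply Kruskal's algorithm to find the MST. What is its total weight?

Applying Kruskal's algorithm (sort edges by weight, add if no cycle):
  Add (2,3) w=1
  Add (2,5) w=3
  Add (1,6) w=4
  Add (5,7) w=5
  Add (1,3) w=6
  Add (4,7) w=6
  Skip (4,6) w=6 (creates cycle)
  Skip (1,4) w=7 (creates cycle)
  Skip (1,5) w=10 (creates cycle)
  Skip (2,7) w=10 (creates cycle)
  Skip (3,6) w=12 (creates cycle)
  Skip (4,5) w=12 (creates cycle)
  Skip (1,2) w=14 (creates cycle)
  Add (0,2) w=15
MST weight = 40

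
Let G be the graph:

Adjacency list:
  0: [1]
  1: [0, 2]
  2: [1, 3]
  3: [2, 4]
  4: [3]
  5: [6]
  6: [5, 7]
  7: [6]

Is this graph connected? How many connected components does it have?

Checking connectivity: the graph has 2 connected component(s).
Components: [[0, 1, 2, 3, 4], [5, 6, 7]]. The graph is NOT connected.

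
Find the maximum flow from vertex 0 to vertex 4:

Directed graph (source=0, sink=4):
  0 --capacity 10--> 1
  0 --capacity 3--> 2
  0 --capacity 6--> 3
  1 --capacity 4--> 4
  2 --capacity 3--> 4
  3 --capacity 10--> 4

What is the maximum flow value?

Computing max flow:
  Flow on (0->1): 4/10
  Flow on (0->2): 3/3
  Flow on (0->3): 6/6
  Flow on (1->4): 4/4
  Flow on (2->4): 3/3
  Flow on (3->4): 6/10
Maximum flow = 13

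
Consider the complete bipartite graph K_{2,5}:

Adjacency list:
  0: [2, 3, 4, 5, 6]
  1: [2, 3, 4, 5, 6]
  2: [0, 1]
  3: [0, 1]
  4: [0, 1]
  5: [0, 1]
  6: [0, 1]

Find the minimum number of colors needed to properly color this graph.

K_{2,5} is bipartite: vertices split into two independent sets of size 2 and 5.
Color one set 0, the other 1. No adjacent vertices share a color.
Chromatic number = 2.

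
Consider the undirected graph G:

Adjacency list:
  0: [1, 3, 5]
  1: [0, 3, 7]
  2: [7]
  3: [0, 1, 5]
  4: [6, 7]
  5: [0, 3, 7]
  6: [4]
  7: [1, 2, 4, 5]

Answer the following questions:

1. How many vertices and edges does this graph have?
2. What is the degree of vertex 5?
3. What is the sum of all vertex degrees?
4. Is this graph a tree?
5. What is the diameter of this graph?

Count: 8 vertices, 10 edges.
Vertex 5 has neighbors [0, 3, 7], degree = 3.
Handshaking lemma: 2 * 10 = 20.
A tree on 8 vertices has 7 edges. This graph has 10 edges (3 extra). Not a tree.
Diameter (longest shortest path) = 4.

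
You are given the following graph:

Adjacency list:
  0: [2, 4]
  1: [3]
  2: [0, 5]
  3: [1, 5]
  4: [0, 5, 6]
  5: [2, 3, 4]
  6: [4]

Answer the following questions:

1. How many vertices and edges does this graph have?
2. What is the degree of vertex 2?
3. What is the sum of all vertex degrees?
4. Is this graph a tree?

Count: 7 vertices, 7 edges.
Vertex 2 has neighbors [0, 5], degree = 2.
Handshaking lemma: 2 * 7 = 14.
A tree on 7 vertices has 6 edges. This graph has 7 edges (1 extra). Not a tree.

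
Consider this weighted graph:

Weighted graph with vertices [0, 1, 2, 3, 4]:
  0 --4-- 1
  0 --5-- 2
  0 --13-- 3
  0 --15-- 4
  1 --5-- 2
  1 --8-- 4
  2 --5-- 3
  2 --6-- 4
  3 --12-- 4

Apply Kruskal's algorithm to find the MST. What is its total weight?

Applying Kruskal's algorithm (sort edges by weight, add if no cycle):
  Add (0,1) w=4
  Add (0,2) w=5
  Skip (1,2) w=5 (creates cycle)
  Add (2,3) w=5
  Add (2,4) w=6
  Skip (1,4) w=8 (creates cycle)
  Skip (3,4) w=12 (creates cycle)
  Skip (0,3) w=13 (creates cycle)
  Skip (0,4) w=15 (creates cycle)
MST weight = 20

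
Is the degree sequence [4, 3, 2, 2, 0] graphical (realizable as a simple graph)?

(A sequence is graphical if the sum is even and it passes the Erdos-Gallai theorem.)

Sum of degrees = 11. Sum is odd, so the sequence is NOT graphical.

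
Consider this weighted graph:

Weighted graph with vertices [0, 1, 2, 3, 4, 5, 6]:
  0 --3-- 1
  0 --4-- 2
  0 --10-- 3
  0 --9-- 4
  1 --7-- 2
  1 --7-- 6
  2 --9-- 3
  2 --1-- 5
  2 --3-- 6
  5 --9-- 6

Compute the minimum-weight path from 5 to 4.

Using Dijkstra's algorithm from vertex 5:
Shortest path: 5 -> 2 -> 0 -> 4
Total weight: 1 + 4 + 9 = 14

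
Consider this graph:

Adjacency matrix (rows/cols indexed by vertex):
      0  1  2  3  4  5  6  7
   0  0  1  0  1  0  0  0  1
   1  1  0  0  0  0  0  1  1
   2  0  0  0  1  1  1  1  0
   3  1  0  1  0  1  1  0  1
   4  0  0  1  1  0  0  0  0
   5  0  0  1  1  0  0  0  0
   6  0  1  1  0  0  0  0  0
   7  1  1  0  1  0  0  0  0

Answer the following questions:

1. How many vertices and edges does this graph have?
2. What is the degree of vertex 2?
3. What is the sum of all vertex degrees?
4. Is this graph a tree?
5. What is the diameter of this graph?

Count: 8 vertices, 12 edges.
Vertex 2 has neighbors [3, 4, 5, 6], degree = 4.
Handshaking lemma: 2 * 12 = 24.
A tree on 8 vertices has 7 edges. This graph has 12 edges (5 extra). Not a tree.
Diameter (longest shortest path) = 3.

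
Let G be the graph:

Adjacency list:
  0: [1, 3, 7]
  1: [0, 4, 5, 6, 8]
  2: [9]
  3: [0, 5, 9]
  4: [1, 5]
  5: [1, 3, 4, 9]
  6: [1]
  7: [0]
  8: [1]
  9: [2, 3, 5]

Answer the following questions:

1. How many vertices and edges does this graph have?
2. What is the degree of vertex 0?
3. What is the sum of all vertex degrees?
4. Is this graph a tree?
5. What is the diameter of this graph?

Count: 10 vertices, 12 edges.
Vertex 0 has neighbors [1, 3, 7], degree = 3.
Handshaking lemma: 2 * 12 = 24.
A tree on 10 vertices has 9 edges. This graph has 12 edges (3 extra). Not a tree.
Diameter (longest shortest path) = 4.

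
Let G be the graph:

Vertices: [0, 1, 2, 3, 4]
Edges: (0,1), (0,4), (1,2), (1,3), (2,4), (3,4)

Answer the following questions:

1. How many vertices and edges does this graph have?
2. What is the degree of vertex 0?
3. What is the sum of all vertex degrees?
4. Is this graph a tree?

Count: 5 vertices, 6 edges.
Vertex 0 has neighbors [1, 4], degree = 2.
Handshaking lemma: 2 * 6 = 12.
A tree on 5 vertices has 4 edges. This graph has 6 edges (2 extra). Not a tree.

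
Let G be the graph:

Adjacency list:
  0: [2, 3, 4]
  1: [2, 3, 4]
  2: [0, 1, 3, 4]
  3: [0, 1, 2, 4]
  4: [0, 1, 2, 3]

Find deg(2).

Vertex 2 has neighbors [0, 1, 3, 4], so deg(2) = 4.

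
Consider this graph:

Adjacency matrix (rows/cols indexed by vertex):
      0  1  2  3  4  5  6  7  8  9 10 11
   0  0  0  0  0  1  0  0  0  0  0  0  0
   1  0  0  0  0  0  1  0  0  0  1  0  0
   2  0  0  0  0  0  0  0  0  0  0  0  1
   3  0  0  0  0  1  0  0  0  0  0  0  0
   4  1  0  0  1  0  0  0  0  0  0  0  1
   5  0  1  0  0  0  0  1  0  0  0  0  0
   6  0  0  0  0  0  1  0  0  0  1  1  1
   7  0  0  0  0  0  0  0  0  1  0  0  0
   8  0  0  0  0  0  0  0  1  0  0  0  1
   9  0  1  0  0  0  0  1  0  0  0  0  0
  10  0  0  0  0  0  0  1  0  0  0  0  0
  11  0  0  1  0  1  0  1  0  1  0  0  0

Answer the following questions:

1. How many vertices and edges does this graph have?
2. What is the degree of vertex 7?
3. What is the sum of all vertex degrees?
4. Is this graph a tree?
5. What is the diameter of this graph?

Count: 12 vertices, 12 edges.
Vertex 7 has neighbors [8], degree = 1.
Handshaking lemma: 2 * 12 = 24.
A tree on 12 vertices has 11 edges. This graph has 12 edges (1 extra). Not a tree.
Diameter (longest shortest path) = 5.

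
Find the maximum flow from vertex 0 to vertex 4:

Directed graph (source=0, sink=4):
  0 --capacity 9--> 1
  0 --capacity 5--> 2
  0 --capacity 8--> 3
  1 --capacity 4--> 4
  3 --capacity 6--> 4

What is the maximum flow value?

Computing max flow:
  Flow on (0->1): 4/9
  Flow on (0->3): 6/8
  Flow on (1->4): 4/4
  Flow on (3->4): 6/6
Maximum flow = 10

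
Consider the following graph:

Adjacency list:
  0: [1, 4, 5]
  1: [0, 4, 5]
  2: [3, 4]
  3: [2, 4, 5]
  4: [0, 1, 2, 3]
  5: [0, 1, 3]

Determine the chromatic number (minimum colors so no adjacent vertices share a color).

The graph has a maximum clique of size 3 (lower bound on chromatic number).
A valid 3-coloring: {0: 1, 1: 2, 2: 2, 3: 1, 4: 0, 5: 0}.
Chromatic number = 3.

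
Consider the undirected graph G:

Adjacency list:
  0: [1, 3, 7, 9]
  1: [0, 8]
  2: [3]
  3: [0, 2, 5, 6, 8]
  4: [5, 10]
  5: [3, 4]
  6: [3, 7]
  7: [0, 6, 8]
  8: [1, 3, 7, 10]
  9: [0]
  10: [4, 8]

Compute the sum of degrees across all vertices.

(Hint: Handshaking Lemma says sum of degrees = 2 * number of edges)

Count edges: 14 edges.
By Handshaking Lemma: sum of degrees = 2 * 14 = 28.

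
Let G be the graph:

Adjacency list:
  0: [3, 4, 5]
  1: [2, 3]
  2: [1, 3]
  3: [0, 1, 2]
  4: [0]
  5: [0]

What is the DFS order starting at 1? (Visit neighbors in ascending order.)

DFS from vertex 1 (neighbors processed in ascending order):
Visit order: 1, 2, 3, 0, 4, 5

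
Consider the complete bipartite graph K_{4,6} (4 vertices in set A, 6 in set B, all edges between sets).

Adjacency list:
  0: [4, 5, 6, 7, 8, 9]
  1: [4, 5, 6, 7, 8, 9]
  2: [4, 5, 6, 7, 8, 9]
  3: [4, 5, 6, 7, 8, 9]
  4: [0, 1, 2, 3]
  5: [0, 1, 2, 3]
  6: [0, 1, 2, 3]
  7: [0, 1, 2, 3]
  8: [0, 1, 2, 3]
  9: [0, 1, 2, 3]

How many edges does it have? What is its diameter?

K_{4,6} has 4 * 6 = 24 edges.
Any vertex reaches any opposite-side vertex in 1 step; same-side vertices reach in 2 steps via any opposite-side vertex.
Diameter = 2.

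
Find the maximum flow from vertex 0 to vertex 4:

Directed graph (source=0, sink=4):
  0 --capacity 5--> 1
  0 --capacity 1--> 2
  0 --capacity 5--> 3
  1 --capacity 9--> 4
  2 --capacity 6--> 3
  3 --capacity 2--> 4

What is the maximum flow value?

Computing max flow:
  Flow on (0->1): 5/5
  Flow on (0->3): 2/5
  Flow on (1->4): 5/9
  Flow on (3->4): 2/2
Maximum flow = 7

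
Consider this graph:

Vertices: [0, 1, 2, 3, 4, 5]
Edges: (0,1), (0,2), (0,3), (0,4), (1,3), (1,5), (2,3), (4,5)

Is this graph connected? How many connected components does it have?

Checking connectivity: the graph has 1 connected component(s).
All vertices are reachable from each other. The graph IS connected.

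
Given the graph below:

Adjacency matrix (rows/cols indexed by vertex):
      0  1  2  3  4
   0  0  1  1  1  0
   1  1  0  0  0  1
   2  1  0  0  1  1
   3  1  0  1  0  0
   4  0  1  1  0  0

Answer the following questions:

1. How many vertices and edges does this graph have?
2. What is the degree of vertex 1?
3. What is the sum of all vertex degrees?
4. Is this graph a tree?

Count: 5 vertices, 6 edges.
Vertex 1 has neighbors [0, 4], degree = 2.
Handshaking lemma: 2 * 6 = 12.
A tree on 5 vertices has 4 edges. This graph has 6 edges (2 extra). Not a tree.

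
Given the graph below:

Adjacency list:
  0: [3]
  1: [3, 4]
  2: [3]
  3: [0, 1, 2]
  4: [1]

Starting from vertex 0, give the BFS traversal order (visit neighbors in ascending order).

BFS from vertex 0 (neighbors processed in ascending order):
Visit order: 0, 3, 1, 2, 4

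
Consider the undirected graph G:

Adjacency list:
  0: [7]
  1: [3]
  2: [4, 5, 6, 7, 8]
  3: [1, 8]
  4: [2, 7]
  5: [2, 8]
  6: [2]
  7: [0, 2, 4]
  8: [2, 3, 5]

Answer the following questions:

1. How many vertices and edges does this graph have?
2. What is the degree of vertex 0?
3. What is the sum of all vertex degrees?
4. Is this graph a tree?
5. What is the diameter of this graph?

Count: 9 vertices, 10 edges.
Vertex 0 has neighbors [7], degree = 1.
Handshaking lemma: 2 * 10 = 20.
A tree on 9 vertices has 8 edges. This graph has 10 edges (2 extra). Not a tree.
Diameter (longest shortest path) = 5.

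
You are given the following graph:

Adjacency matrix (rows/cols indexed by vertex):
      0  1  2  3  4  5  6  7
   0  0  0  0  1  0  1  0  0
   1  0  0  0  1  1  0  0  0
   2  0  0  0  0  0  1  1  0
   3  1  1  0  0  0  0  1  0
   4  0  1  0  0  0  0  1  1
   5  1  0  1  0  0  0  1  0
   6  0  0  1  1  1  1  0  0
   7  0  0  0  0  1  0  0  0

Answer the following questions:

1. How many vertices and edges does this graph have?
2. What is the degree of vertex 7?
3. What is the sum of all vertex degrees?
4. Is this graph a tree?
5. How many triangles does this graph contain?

Count: 8 vertices, 10 edges.
Vertex 7 has neighbors [4], degree = 1.
Handshaking lemma: 2 * 10 = 20.
A tree on 8 vertices has 7 edges. This graph has 10 edges (3 extra). Not a tree.
Number of triangles = 1.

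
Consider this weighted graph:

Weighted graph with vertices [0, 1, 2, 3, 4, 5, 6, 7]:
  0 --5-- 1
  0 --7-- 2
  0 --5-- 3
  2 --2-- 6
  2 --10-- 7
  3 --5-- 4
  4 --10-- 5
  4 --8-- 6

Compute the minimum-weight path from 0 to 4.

Using Dijkstra's algorithm from vertex 0:
Shortest path: 0 -> 3 -> 4
Total weight: 5 + 5 = 10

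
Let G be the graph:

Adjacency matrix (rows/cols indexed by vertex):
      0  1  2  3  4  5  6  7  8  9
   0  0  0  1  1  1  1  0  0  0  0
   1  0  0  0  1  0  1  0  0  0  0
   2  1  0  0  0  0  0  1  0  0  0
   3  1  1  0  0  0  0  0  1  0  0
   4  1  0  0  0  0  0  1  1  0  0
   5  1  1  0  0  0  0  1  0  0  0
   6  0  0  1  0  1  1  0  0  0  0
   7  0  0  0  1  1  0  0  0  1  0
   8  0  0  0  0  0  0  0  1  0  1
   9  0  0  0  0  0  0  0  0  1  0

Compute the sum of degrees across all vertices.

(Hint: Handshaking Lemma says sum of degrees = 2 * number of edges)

Count edges: 13 edges.
By Handshaking Lemma: sum of degrees = 2 * 13 = 26.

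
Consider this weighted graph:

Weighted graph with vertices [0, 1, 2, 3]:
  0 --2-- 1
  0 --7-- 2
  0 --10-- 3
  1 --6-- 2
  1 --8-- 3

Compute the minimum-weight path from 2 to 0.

Using Dijkstra's algorithm from vertex 2:
Shortest path: 2 -> 0
Total weight: 7 = 7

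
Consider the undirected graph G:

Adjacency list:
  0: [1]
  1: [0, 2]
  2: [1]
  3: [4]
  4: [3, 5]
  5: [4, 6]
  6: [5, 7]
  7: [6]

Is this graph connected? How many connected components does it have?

Checking connectivity: the graph has 2 connected component(s).
Components: [[0, 1, 2], [3, 4, 5, 6, 7]]. The graph is NOT connected.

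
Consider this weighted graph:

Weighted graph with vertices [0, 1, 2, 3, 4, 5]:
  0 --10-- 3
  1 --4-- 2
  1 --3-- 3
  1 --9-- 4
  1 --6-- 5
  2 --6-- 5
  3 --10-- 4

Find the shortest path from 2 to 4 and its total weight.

Using Dijkstra's algorithm from vertex 2:
Shortest path: 2 -> 1 -> 4
Total weight: 4 + 9 = 13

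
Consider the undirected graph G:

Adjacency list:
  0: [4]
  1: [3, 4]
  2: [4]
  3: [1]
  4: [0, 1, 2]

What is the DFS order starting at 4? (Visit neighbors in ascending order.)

DFS from vertex 4 (neighbors processed in ascending order):
Visit order: 4, 0, 1, 3, 2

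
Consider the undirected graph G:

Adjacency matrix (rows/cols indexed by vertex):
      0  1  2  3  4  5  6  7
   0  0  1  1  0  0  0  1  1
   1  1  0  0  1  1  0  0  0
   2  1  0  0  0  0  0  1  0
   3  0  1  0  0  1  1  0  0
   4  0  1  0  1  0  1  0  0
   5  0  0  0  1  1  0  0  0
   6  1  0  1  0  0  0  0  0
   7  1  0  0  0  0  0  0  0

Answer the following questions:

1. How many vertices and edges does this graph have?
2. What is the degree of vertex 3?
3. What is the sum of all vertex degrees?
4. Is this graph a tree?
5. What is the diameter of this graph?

Count: 8 vertices, 10 edges.
Vertex 3 has neighbors [1, 4, 5], degree = 3.
Handshaking lemma: 2 * 10 = 20.
A tree on 8 vertices has 7 edges. This graph has 10 edges (3 extra). Not a tree.
Diameter (longest shortest path) = 4.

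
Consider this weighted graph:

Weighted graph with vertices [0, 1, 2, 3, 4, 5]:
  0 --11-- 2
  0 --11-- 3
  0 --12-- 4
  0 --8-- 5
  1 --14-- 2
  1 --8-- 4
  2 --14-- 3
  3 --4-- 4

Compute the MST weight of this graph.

Applying Kruskal's algorithm (sort edges by weight, add if no cycle):
  Add (3,4) w=4
  Add (0,5) w=8
  Add (1,4) w=8
  Add (0,2) w=11
  Add (0,3) w=11
  Skip (0,4) w=12 (creates cycle)
  Skip (1,2) w=14 (creates cycle)
  Skip (2,3) w=14 (creates cycle)
MST weight = 42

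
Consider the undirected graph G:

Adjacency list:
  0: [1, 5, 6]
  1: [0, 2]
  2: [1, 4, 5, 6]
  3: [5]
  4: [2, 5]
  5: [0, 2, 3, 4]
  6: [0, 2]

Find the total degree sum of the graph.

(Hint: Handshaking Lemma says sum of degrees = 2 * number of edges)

Count edges: 9 edges.
By Handshaking Lemma: sum of degrees = 2 * 9 = 18.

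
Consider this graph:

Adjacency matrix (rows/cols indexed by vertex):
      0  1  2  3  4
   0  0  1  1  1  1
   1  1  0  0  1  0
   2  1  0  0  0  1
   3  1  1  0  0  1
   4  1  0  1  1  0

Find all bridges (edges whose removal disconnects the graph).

No bridges found. The graph is 2-edge-connected (no single edge removal disconnects it).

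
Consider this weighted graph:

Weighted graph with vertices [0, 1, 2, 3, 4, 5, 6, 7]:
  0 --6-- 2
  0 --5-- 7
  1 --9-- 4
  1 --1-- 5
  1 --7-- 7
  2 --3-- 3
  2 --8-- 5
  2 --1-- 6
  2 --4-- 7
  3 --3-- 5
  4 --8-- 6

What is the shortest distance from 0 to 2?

Using Dijkstra's algorithm from vertex 0:
Shortest path: 0 -> 2
Total weight: 6 = 6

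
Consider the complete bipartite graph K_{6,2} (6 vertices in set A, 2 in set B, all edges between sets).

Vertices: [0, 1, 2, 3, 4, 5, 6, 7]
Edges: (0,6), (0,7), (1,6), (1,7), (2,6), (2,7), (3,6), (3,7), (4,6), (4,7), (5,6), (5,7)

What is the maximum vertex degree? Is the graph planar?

Set-A vertices have degree 2; set-B vertices have degree 6. Maximum degree = max(6,2) = 6.
min(6,2) <= 2, so K_{6,2} avoids a K_{3,3} subdivision and is planar.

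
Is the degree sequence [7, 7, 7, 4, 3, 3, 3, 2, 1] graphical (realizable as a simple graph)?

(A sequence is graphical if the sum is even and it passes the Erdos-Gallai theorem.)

Sum of degrees = 37. Sum is odd, so the sequence is NOT graphical.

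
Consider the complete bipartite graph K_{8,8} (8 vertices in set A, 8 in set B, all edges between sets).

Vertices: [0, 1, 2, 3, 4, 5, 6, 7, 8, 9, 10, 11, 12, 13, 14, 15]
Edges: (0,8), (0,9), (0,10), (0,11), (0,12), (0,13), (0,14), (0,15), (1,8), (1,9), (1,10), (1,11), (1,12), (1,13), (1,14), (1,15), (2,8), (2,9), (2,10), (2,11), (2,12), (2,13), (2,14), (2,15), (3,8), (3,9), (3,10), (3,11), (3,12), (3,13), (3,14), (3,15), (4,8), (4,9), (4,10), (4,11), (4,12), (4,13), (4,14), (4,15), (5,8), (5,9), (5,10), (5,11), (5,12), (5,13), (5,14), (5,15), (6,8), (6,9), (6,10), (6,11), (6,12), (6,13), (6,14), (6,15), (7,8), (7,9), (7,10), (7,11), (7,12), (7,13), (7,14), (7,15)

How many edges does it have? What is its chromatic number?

K_{8,8} has 8 * 8 = 64 edges.
Bipartite graphs have chromatic number 2 (color each partition differently).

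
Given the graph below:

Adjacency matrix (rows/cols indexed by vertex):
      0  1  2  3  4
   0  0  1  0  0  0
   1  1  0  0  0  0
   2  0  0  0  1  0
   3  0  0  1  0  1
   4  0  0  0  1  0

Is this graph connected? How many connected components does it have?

Checking connectivity: the graph has 2 connected component(s).
Components: [[0, 1], [2, 3, 4]]. The graph is NOT connected.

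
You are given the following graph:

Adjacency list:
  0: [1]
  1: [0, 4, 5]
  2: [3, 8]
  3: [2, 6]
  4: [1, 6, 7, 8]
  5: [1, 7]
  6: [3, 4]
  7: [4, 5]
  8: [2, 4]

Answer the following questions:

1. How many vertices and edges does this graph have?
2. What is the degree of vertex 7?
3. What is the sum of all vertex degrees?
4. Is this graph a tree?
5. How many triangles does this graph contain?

Count: 9 vertices, 10 edges.
Vertex 7 has neighbors [4, 5], degree = 2.
Handshaking lemma: 2 * 10 = 20.
A tree on 9 vertices has 8 edges. This graph has 10 edges (2 extra). Not a tree.
Number of triangles = 0.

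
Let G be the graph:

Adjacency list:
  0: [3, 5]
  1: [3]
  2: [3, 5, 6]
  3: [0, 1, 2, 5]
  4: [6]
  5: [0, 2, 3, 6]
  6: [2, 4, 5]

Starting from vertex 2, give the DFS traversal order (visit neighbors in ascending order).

DFS from vertex 2 (neighbors processed in ascending order):
Visit order: 2, 3, 0, 5, 6, 4, 1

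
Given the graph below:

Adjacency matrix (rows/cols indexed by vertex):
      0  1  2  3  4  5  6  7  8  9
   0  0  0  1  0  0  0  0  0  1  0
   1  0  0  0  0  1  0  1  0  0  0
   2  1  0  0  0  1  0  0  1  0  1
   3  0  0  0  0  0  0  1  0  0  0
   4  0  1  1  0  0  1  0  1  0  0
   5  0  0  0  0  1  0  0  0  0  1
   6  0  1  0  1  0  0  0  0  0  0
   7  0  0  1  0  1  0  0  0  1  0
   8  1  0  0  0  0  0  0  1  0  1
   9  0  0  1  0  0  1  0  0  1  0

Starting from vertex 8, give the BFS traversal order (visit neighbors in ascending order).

BFS from vertex 8 (neighbors processed in ascending order):
Visit order: 8, 0, 7, 9, 2, 4, 5, 1, 6, 3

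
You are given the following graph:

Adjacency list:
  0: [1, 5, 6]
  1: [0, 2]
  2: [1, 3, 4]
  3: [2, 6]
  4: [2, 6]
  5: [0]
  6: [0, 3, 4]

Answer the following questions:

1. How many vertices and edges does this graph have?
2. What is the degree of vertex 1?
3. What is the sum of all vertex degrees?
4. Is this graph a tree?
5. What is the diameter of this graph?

Count: 7 vertices, 8 edges.
Vertex 1 has neighbors [0, 2], degree = 2.
Handshaking lemma: 2 * 8 = 16.
A tree on 7 vertices has 6 edges. This graph has 8 edges (2 extra). Not a tree.
Diameter (longest shortest path) = 3.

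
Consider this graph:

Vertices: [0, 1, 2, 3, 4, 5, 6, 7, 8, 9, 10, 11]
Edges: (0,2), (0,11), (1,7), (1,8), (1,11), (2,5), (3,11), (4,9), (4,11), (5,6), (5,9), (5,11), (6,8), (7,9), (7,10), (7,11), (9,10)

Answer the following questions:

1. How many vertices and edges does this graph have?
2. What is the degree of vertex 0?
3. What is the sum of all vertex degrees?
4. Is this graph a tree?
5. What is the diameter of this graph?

Count: 12 vertices, 17 edges.
Vertex 0 has neighbors [2, 11], degree = 2.
Handshaking lemma: 2 * 17 = 34.
A tree on 12 vertices has 11 edges. This graph has 17 edges (6 extra). Not a tree.
Diameter (longest shortest path) = 3.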